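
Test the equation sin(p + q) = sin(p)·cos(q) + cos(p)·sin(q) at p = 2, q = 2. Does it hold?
Holds

Substituting p = 2, q = 2:

LHS = sin(2 + 2) = sin(4) ≈ -0.7568
RHS = sin(2)·cos(2) + cos(2)·sin(2) = 2·sin(2)·cos(2) ≈ -0.7568

LHS = RHS, so the equation holds at this point.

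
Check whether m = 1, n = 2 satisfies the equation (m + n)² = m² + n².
Substituting m = 1, n = 2:

LHS = (1 + 2)² = 9
RHS = 1² + 2² = 5

LHS ≠ RHS, so the equation does not hold at this point.

Answer: Fails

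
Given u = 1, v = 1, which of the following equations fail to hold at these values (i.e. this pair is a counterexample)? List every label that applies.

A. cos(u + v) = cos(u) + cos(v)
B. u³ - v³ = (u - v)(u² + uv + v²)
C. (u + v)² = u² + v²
A, C

Evaluating each claim at the given values:
A. LHS = cos(2) ≈ -0.4161, RHS = 2·cos(1) ≈ 1.081 → fails here (LHS ≠ RHS)
B. LHS = 0, RHS = 0 → holds here (LHS = RHS)
C. LHS = 4, RHS = 2 → fails here (LHS ≠ RHS)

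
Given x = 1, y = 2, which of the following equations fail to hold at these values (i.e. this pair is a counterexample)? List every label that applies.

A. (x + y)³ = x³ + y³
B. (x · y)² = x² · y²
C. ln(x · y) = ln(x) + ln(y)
Evaluating each claim at the given values:
A. LHS = 27, RHS = 9 → fails here (LHS ≠ RHS)
B. LHS = 4, RHS = 4 → holds here (LHS = RHS)
C. LHS = ln(2) ≈ 0.6931, RHS = ln(2) ≈ 0.6931 → holds here (LHS = RHS)

Answer: A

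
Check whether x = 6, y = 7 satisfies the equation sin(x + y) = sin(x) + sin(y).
Substituting x = 6, y = 7:

LHS = sin(6 + 7) = sin(13) ≈ 0.4202
RHS = sin(6) + sin(7) ≈ 0.3776

LHS ≠ RHS, so the equation does not hold at this point.

Answer: Fails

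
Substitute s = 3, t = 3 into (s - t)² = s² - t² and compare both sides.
LHS = (3 - 3)² = 0
RHS = 3² - 3² = 0

LHS = RHS: the two sides agree.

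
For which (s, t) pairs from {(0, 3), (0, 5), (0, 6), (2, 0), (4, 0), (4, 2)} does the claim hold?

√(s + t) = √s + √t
(0, 3), (0, 5), (0, 6), (2, 0), (4, 0)

Testing each pair:
(0, 3): LHS = √(3) ≈ 1.732, RHS = √(3) ≈ 1.732 → holds
(0, 5): LHS = √(5) ≈ 2.236, RHS = √(5) ≈ 2.236 → holds
(0, 6): LHS = √(6) ≈ 2.449, RHS = √(6) ≈ 2.449 → holds
(2, 0): LHS = √(2) ≈ 1.414, RHS = √(2) ≈ 1.414 → holds
(4, 0): LHS = 2, RHS = 2 → holds
(4, 2): LHS = √(6) ≈ 2.449, RHS = √(2) + 2 ≈ 3.414 → fails

5 of 6 pairs satisfy the claim.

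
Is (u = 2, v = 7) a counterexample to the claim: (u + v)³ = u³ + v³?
Yes

Substituting u = 2, v = 7:
LHS = (2 + 7)³ = 729
RHS = 2³ + 7³ = 351

Since LHS ≠ RHS, this pair disproves the claim.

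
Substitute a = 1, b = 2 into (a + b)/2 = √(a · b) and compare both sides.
LHS = (1 + 2)/2 = 3/2
RHS = √(1 · 2) = √(2) ≈ 1.414

LHS ≠ RHS (they differ by about 0.08579), so the equation does not hold here.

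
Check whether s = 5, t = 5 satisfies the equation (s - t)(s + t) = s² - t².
Substituting s = 5, t = 5:

LHS = (5 - 5)(5 + 5) = 0
RHS = 5² - 5² = 0

LHS = RHS, so the equation holds at this point.

Answer: Holds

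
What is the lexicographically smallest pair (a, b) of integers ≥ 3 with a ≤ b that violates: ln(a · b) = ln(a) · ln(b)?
(a, b) = (3, 3)

Substituting (3, 3) into the claim:
LHS = ln(3 · 3) = ln(9) ≈ 2.197
RHS = ln(3) · ln(3) = ln(3)² ≈ 1.207

Since LHS ≠ RHS, this pair disproves the claim, and no lexicographically smaller pair (a ≤ b, integers ≥ 3) does.

For instance (4, 9) is also a counterexample (LHS = ln(36) ≈ 3.584, RHS = ln(4)·ln(9) ≈ 3.046), but it's lexicographically larger.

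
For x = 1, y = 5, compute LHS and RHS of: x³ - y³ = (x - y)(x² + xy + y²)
LHS = 1³ - 5³ = -124
RHS = (1 - 5)(1² + 1·5 + 5²) = -124

LHS = RHS: the two sides agree.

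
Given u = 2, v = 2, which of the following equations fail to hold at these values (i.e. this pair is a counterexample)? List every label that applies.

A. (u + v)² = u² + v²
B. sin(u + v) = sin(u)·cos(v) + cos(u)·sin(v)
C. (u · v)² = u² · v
A, C

Evaluating each claim at the given values:
A. LHS = 16, RHS = 8 → fails here (LHS ≠ RHS)
B. LHS = sin(4) ≈ -0.7568, RHS = 2·sin(2)·cos(2) ≈ -0.7568 → holds here (LHS = RHS)
C. LHS = 16, RHS = 8 → fails here (LHS ≠ RHS)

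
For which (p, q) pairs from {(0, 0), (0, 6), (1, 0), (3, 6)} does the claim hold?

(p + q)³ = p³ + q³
(0, 0), (0, 6), (1, 0)

Testing each pair:
(0, 0): LHS = 0, RHS = 0 → holds
(0, 6): LHS = 216, RHS = 216 → holds
(1, 0): LHS = 1, RHS = 1 → holds
(3, 6): LHS = 729, RHS = 243 → fails

3 of 4 pairs satisfy the claim.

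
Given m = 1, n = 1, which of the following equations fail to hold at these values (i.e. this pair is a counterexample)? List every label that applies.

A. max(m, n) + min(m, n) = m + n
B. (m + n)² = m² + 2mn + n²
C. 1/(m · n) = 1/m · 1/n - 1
C

Evaluating each claim at the given values:
A. LHS = 2, RHS = 2 → holds here (LHS = RHS)
B. LHS = 4, RHS = 4 → holds here (LHS = RHS)
C. LHS = 1, RHS = 0 → fails here (LHS ≠ RHS)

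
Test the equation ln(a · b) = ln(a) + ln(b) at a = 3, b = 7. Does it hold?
Substituting a = 3, b = 7:

LHS = ln(3 · 7) = ln(21) ≈ 3.045
RHS = ln(3) + ln(7) ≈ 3.045

LHS = RHS, so the equation holds at this point.

Answer: Holds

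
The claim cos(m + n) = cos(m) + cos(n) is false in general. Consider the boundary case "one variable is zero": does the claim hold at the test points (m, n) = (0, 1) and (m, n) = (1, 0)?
No, fails at both test points

At (0, 1): LHS = cos(1) ≈ 0.5403 ≠ RHS = cos(1) + 1 ≈ 1.54
At (1, 0): LHS = cos(1) ≈ 0.5403 ≠ RHS = cos(1) + 1 ≈ 1.54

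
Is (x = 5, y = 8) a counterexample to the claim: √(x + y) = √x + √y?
Yes

Substituting x = 5, y = 8:
LHS = √(5 + 8) = √(13) ≈ 3.606
RHS = √5 + √8 = √(5) + 2·√(2) ≈ 5.064

Since LHS ≠ RHS, this pair disproves the claim.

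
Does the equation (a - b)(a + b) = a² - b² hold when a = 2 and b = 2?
Substituting a = 2, b = 2:

LHS = (2 - 2)(2 + 2) = 0
RHS = 2² - 2² = 0

LHS = RHS, so the equation holds at this point.

Answer: Holds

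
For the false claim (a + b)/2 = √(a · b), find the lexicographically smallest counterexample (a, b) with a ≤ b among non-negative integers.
Substituting (0, 1) into the claim:
LHS = (0 + 1)/2 = 1/2
RHS = √(0 · 1) = 0

Since LHS ≠ RHS, this pair disproves the claim, and no lexicographically smaller pair (a ≤ b, non-negative integers) does.

For instance (1, 3) is also a counterexample (LHS = 2, RHS = √(3) ≈ 1.732), but it's lexicographically larger.

Answer: (a, b) = (0, 1)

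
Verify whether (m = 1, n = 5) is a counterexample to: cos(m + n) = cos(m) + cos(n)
Substituting m = 1, n = 5:
LHS = cos(1 + 5) = cos(6) ≈ 0.9602
RHS = cos(1) + cos(5) ≈ 0.824

Since LHS ≠ RHS, this pair disproves the claim.

Answer: Yes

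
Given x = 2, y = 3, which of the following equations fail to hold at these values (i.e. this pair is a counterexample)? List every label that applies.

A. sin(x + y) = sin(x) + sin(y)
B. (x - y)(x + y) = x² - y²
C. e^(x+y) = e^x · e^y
Evaluating each claim at the given values:
A. LHS = sin(5) ≈ -0.9589, RHS = sin(3) + sin(2) ≈ 1.05 → fails here (LHS ≠ RHS)
B. LHS = -5, RHS = -5 → holds here (LHS = RHS)
C. LHS = e^5 ≈ 148.4, RHS = e^5 ≈ 148.4 → holds here (LHS = RHS)

Answer: A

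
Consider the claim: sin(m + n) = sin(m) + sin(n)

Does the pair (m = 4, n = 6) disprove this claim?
Yes

Substituting m = 4, n = 6:
LHS = sin(4 + 6) = sin(10) ≈ -0.544
RHS = sin(4) + sin(6) ≈ -1.036

Since LHS ≠ RHS, this pair disproves the claim.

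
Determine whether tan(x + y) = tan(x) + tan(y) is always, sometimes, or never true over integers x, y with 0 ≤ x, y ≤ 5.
Sometimes true

It holds at (x, y) = (5, 0) (both sides equal tan(5) ≈ -3.381), but fails at (x, y) = (4, 1) (LHS = tan(5) ≈ -3.381, RHS = tan(4) + tan(1) ≈ 2.715).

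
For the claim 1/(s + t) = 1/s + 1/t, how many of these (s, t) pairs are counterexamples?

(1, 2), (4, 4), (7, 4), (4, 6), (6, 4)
5

Testing each pair:
(1, 2): LHS = 1/3, RHS = 3/2 → counterexample
(4, 4): LHS = 1/8, RHS = 1/2 → counterexample
(7, 4): LHS = 1/11, RHS = 11/28 → counterexample
(4, 6): LHS = 1/10, RHS = 5/12 → counterexample
(6, 4): LHS = 1/10, RHS = 5/12 → counterexample

That makes 5 counterexamples.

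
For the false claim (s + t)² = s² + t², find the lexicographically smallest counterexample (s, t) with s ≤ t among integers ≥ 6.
Substituting (6, 6) into the claim:
LHS = (6 + 6)² = 144
RHS = 6² + 6² = 72

Since LHS ≠ RHS, this pair disproves the claim, and no lexicographically smaller pair (s ≤ t, integers ≥ 6) does.

For instance (13, 13) is also a counterexample (LHS = 676, RHS = 338), but it's lexicographically larger.

Answer: (s, t) = (6, 6)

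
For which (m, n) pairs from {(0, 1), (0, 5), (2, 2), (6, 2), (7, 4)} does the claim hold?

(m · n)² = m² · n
(0, 1), (0, 5)

Testing each pair:
(0, 1): LHS = 0, RHS = 0 → holds
(0, 5): LHS = 0, RHS = 0 → holds
(2, 2): LHS = 16, RHS = 8 → fails
(6, 2): LHS = 144, RHS = 72 → fails
(7, 4): LHS = 784, RHS = 196 → fails

2 of 5 pairs satisfy the claim.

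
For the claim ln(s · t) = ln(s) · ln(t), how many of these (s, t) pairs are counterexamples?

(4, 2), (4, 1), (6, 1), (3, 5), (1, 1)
Testing each pair:
(4, 2): LHS = ln(8) ≈ 2.079, RHS = ln(2)·ln(4) ≈ 0.9609 → counterexample
(4, 1): LHS = ln(4) ≈ 1.386, RHS = 0 → counterexample
(6, 1): LHS = ln(6) ≈ 1.792, RHS = 0 → counterexample
(3, 5): LHS = ln(15) ≈ 2.708, RHS = ln(3)·ln(5) ≈ 1.768 → counterexample
(1, 1): LHS = 0, RHS = 0 → satisfies claim

That makes 4 counterexamples.

Answer: 4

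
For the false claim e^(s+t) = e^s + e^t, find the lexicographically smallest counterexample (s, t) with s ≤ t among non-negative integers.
(s, t) = (0, 0)

Substituting (0, 0) into the claim:
LHS = e^(0+0) = 1
RHS = e^0 + e^0 = 2

Since LHS ≠ RHS, this pair disproves the claim, and no lexicographically smaller pair (s ≤ t, non-negative integers) does.

For instance (4, 7) is also a counterexample (LHS = e^11 ≈ 59874.1, RHS = e^4 + e^7 ≈ 1151), but it's lexicographically larger.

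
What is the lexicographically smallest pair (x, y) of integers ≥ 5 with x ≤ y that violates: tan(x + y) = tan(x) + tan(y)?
(x, y) = (5, 5)

Substituting (5, 5) into the claim:
LHS = tan(5 + 5) = tan(10) ≈ 0.6484
RHS = tan(5) + tan(5) = 2·tan(5) ≈ -6.761

Since LHS ≠ RHS, this pair disproves the claim, and no lexicographically smaller pair (x ≤ y, integers ≥ 5) does.

For instance (7, 9) is also a counterexample (LHS = tan(16) ≈ 0.3006, RHS = tan(9) + tan(7) ≈ 0.4191), but it's lexicographically larger.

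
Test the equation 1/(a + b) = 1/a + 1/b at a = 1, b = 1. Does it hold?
Substituting a = 1, b = 1:

LHS = 1/(1 + 1) = 1/2
RHS = 1/1 + 1/1 = 2

LHS ≠ RHS, so the equation does not hold at this point.

Answer: Fails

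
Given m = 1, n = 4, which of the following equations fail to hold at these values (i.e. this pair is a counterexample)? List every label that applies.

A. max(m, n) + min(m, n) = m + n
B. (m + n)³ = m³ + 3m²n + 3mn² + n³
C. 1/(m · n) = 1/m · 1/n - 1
Evaluating each claim at the given values:
A. LHS = 5, RHS = 5 → holds here (LHS = RHS)
B. LHS = 125, RHS = 125 → holds here (LHS = RHS)
C. LHS = 1/4, RHS = -3/4 → fails here (LHS ≠ RHS)

Answer: C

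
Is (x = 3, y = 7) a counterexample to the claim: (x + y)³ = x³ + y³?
Substituting x = 3, y = 7:
LHS = (3 + 7)³ = 1000
RHS = 3³ + 7³ = 370

Since LHS ≠ RHS, this pair disproves the claim.

Answer: Yes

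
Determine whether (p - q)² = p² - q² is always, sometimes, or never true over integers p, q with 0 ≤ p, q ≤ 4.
It holds at (p, q) = (1, 0) (both sides equal 1), but fails at (p, q) = (3, 4) (LHS = 1, RHS = -7).

Answer: Sometimes true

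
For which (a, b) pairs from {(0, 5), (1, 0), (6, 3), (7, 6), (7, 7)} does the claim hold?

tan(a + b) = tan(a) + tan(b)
Testing each pair:
(0, 5): LHS = tan(5) ≈ -3.381, RHS = tan(5) ≈ -3.381 → holds
(1, 0): LHS = tan(1) ≈ 1.557, RHS = tan(1) ≈ 1.557 → holds
(6, 3): LHS = tan(9) ≈ -0.4523, RHS = tan(6) + tan(3) ≈ -0.4336 → fails
(7, 6): LHS = tan(13) ≈ 0.463, RHS = tan(6) + tan(7) ≈ 0.5804 → fails
(7, 7): LHS = tan(14) ≈ 7.245, RHS = 2·tan(7) ≈ 1.743 → fails

2 of 5 pairs satisfy the claim.

Answer: (0, 5), (1, 0)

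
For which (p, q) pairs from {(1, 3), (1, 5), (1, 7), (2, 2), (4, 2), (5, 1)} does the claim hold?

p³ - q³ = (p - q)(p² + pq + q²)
All pairs

Testing each pair:
(1, 3): LHS = -26, RHS = -26 → holds
(1, 5): LHS = -124, RHS = -124 → holds
(1, 7): LHS = -342, RHS = -342 → holds
(2, 2): LHS = 0, RHS = 0 → holds
(4, 2): LHS = 56, RHS = 56 → holds
(5, 1): LHS = 124, RHS = 124 → holds

Every pair satisfies the claim.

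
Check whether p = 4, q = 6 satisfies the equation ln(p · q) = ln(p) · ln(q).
Fails

Substituting p = 4, q = 6:

LHS = ln(4 · 6) = ln(24) ≈ 3.178
RHS = ln(4) · ln(6) ≈ 2.484

LHS ≠ RHS, so the equation does not hold at this point.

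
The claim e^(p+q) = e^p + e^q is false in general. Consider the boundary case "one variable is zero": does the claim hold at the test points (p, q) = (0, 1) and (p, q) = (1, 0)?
At (0, 1): LHS = e ≈ 2.718 ≠ RHS = 1 + e ≈ 3.718
At (1, 0): LHS = e ≈ 2.718 ≠ RHS = 1 + e ≈ 3.718

Answer: No, fails at both test points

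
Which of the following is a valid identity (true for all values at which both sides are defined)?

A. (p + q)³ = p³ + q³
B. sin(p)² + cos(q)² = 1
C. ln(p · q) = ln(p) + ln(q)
C

A: fails at (1, 1) — LHS = 8, RHS = 2.
B: fails at (4, 5) — LHS = cos(5)² + sin(4)² ≈ 0.6532, RHS = 1.
C: holds — e.g. at (1, 3), both sides equal ln(3) ≈ 1.099.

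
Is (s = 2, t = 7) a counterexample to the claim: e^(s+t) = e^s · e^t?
No

Substituting s = 2, t = 7:
LHS = e^(2+7) = e^9 ≈ 8103
RHS = e^2 · e^7 = e^9 ≈ 8103

The sides agree, so this pair does not disprove the claim.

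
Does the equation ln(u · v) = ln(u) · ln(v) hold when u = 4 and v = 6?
Fails

Substituting u = 4, v = 6:

LHS = ln(4 · 6) = ln(24) ≈ 3.178
RHS = ln(4) · ln(6) ≈ 2.484

LHS ≠ RHS, so the equation does not hold at this point.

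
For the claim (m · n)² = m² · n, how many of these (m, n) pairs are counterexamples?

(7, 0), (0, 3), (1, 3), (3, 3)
Testing each pair:
(7, 0): LHS = 0, RHS = 0 → satisfies claim
(0, 3): LHS = 0, RHS = 0 → satisfies claim
(1, 3): LHS = 9, RHS = 3 → counterexample
(3, 3): LHS = 81, RHS = 27 → counterexample

That makes 2 counterexamples.

Answer: 2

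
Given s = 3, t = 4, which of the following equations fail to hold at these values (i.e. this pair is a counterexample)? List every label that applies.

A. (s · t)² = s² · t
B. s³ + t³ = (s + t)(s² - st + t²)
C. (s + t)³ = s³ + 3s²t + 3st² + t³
Evaluating each claim at the given values:
A. LHS = 144, RHS = 36 → fails here (LHS ≠ RHS)
B. LHS = 91, RHS = 91 → holds here (LHS = RHS)
C. LHS = 343, RHS = 343 → holds here (LHS = RHS)

Answer: A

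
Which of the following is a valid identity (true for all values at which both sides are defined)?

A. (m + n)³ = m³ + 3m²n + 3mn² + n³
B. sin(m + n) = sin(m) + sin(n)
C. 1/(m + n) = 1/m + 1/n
A

A: holds — e.g. at (4, 5), both sides equal 729.
B: fails at (3, 4) — LHS = sin(7) ≈ 0.657, RHS = sin(4) + sin(3) ≈ -0.6157.
C: fails at (4, 4) — LHS = 1/8, RHS = 1/2.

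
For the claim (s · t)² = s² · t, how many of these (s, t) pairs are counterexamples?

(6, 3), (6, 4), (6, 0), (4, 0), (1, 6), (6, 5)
Testing each pair:
(6, 3): LHS = 324, RHS = 108 → counterexample
(6, 4): LHS = 576, RHS = 144 → counterexample
(6, 0): LHS = 0, RHS = 0 → satisfies claim
(4, 0): LHS = 0, RHS = 0 → satisfies claim
(1, 6): LHS = 36, RHS = 6 → counterexample
(6, 5): LHS = 900, RHS = 180 → counterexample

That makes 4 counterexamples.

Answer: 4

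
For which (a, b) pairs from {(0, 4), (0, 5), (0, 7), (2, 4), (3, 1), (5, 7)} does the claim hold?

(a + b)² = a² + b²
Testing each pair:
(0, 4): LHS = 16, RHS = 16 → holds
(0, 5): LHS = 25, RHS = 25 → holds
(0, 7): LHS = 49, RHS = 49 → holds
(2, 4): LHS = 36, RHS = 20 → fails
(3, 1): LHS = 16, RHS = 10 → fails
(5, 7): LHS = 144, RHS = 74 → fails

3 of 6 pairs satisfy the claim.

Answer: (0, 4), (0, 5), (0, 7)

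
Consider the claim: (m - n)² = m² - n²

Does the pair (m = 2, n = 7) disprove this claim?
Yes

Substituting m = 2, n = 7:
LHS = (2 - 7)² = 25
RHS = 2² - 7² = -45

Since LHS ≠ RHS, this pair disproves the claim.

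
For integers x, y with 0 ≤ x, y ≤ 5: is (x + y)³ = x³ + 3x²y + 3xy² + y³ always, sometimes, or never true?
The identity holds for every pair in the range. For instance at (x, y) = (0, 0): both sides equal 0.

Answer: Always true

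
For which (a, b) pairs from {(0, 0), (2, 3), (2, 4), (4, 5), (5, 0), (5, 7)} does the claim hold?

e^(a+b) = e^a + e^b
None

Testing each pair:
(0, 0): LHS = 1, RHS = 2 → fails
(2, 3): LHS = e^5 ≈ 148.4, RHS = e^2 + e^3 ≈ 27.47 → fails
(2, 4): LHS = e^6 ≈ 403.4, RHS = e^2 + e^4 ≈ 61.99 → fails
(4, 5): LHS = e^9 ≈ 8103, RHS = e^4 + e^5 ≈ 203 → fails
(5, 0): LHS = e^5 ≈ 148.4, RHS = 1 + e^5 ≈ 149.4 → fails
(5, 7): LHS = e^12 ≈ 162754.8, RHS = e^5 + e^7 ≈ 1245 → fails

No pair satisfies the claim.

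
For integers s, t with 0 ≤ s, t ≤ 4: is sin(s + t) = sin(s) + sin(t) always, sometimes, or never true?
Sometimes true

It holds at (s, t) = (1, 0) (both sides equal sin(1) ≈ 0.8415), but fails at (s, t) = (4, 3) (LHS = sin(7) ≈ 0.657, RHS = sin(4) + sin(3) ≈ -0.6157).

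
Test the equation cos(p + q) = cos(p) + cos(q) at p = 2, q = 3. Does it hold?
Fails

Substituting p = 2, q = 3:

LHS = cos(2 + 3) = cos(5) ≈ 0.2837
RHS = cos(2) + cos(3) ≈ -1.406

LHS ≠ RHS, so the equation does not hold at this point.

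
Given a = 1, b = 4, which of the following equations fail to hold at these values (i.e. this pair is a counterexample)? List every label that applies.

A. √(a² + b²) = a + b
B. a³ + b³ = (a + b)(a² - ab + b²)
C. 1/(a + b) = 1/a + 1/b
Evaluating each claim at the given values:
A. LHS = √(17) ≈ 4.123, RHS = 5 → fails here (LHS ≠ RHS)
B. LHS = 65, RHS = 65 → holds here (LHS = RHS)
C. LHS = 1/5, RHS = 5/4 → fails here (LHS ≠ RHS)

Answer: A, C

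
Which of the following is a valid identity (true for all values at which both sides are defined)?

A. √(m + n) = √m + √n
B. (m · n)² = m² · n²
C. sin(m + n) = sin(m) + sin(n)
A: fails at (1, 5) — LHS = √(6) ≈ 2.449, RHS = 1 + √(5) ≈ 3.236.
B: holds — e.g. at (1, 4), both sides equal 16.
C: fails at (3, 4) — LHS = sin(7) ≈ 0.657, RHS = sin(4) + sin(3) ≈ -0.6157.

Answer: B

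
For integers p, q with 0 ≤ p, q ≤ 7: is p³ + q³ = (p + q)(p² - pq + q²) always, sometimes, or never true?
Always true

The identity holds for every pair in the range. For instance at (p, q) = (7, 6): both sides equal 559.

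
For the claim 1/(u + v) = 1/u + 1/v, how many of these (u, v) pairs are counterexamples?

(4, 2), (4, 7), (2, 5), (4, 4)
Testing each pair:
(4, 2): LHS = 1/6, RHS = 3/4 → counterexample
(4, 7): LHS = 1/11, RHS = 11/28 → counterexample
(2, 5): LHS = 1/7, RHS = 7/10 → counterexample
(4, 4): LHS = 1/8, RHS = 1/2 → counterexample

That makes 4 counterexamples.

Answer: 4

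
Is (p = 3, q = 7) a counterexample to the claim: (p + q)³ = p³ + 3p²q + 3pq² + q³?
No

Substituting p = 3, q = 7:
LHS = (3 + 7)³ = 1000
RHS = 3³ + 3·3²·7 + 3·3·7² + 7³ = 1000

The sides agree, so this pair does not disprove the claim.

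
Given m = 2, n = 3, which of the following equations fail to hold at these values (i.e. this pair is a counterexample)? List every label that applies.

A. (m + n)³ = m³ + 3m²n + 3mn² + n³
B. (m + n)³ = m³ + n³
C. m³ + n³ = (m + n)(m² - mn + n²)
Evaluating each claim at the given values:
A. LHS = 125, RHS = 125 → holds here (LHS = RHS)
B. LHS = 125, RHS = 35 → fails here (LHS ≠ RHS)
C. LHS = 35, RHS = 35 → holds here (LHS = RHS)

Answer: B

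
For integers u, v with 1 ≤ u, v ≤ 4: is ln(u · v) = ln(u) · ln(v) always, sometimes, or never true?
Sometimes true

It holds at (u, v) = (1, 1) (both sides equal 0), but fails at (u, v) = (4, 4) (LHS = ln(16) ≈ 2.773, RHS = ln(4)² ≈ 1.922).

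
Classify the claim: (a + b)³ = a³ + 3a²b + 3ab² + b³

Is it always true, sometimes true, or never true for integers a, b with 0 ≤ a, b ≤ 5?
Always true

The identity holds for every pair in the range. For instance at (a, b) = (1, 1): both sides equal 8.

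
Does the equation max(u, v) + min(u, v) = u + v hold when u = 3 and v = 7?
Substituting u = 3, v = 7:

LHS = max(3, 7) + min(3, 7) = 10
RHS = 3 + 7 = 10

LHS = RHS, so the equation holds at this point.

Answer: Holds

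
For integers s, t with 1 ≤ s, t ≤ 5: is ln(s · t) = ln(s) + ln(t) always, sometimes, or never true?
The identity holds for every pair in the range. For instance at (s, t) = (3, 5): both sides equal ln(15) ≈ 2.708.

Answer: Always true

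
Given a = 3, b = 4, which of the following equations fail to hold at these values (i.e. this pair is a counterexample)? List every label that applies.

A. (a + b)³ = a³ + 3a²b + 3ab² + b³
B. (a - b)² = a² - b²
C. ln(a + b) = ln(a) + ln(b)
Evaluating each claim at the given values:
A. LHS = 343, RHS = 343 → holds here (LHS = RHS)
B. LHS = 1, RHS = -7 → fails here (LHS ≠ RHS)
C. LHS = ln(7) ≈ 1.946, RHS = ln(3) + ln(4) ≈ 2.485 → fails here (LHS ≠ RHS)

Answer: B, C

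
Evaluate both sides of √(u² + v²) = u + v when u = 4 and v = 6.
LHS = √(4² + 6²) = 2·√(13) ≈ 7.211
RHS = 4 + 6 = 10

LHS ≠ RHS (they differ by about 2.789), so the equation does not hold here.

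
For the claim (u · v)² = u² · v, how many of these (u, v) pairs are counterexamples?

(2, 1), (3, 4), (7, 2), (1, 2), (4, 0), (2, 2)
Testing each pair:
(2, 1): LHS = 4, RHS = 4 → satisfies claim
(3, 4): LHS = 144, RHS = 36 → counterexample
(7, 2): LHS = 196, RHS = 98 → counterexample
(1, 2): LHS = 4, RHS = 2 → counterexample
(4, 0): LHS = 0, RHS = 0 → satisfies claim
(2, 2): LHS = 16, RHS = 8 → counterexample

That makes 4 counterexamples.

Answer: 4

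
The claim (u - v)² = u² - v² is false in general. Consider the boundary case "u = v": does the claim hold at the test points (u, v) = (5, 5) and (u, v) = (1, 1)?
At (5, 5): LHS = 0, RHS = 0 → equal
At (1, 1): LHS = 0, RHS = 0 → equal

So the claim does hold at both of these boundary points, even though it is not an identity.

Answer: Yes, holds at both test points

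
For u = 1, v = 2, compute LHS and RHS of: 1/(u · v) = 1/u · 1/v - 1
LHS = 1/(1 · 2) = 1/2
RHS = 1/1 · 1/2 - 1 = -1/2

LHS ≠ RHS, so the equation does not hold here.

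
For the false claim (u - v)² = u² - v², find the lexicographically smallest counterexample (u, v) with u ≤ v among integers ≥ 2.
(u, v) = (2, 3)

At (2, 2): both sides equal 0, so it holds there.

Substituting (2, 3) into the claim:
LHS = (2 - 3)² = 1
RHS = 2² - 3² = -5

Since LHS ≠ RHS, this pair disproves the claim, and no lexicographically smaller pair (u ≤ v, integers ≥ 2) does.

For instance (8, 9) is also a counterexample (LHS = 1, RHS = -17), but it's lexicographically larger.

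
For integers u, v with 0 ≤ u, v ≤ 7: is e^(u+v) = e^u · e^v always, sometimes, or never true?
Always true

The identity holds for every pair in the range. For instance at (u, v) = (1, 6): both sides equal e^7 ≈ 1097.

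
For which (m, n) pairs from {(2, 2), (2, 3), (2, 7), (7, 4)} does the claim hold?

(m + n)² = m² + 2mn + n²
All pairs

Testing each pair:
(2, 2): LHS = 16, RHS = 16 → holds
(2, 3): LHS = 25, RHS = 25 → holds
(2, 7): LHS = 81, RHS = 81 → holds
(7, 4): LHS = 121, RHS = 121 → holds

Every pair satisfies the claim.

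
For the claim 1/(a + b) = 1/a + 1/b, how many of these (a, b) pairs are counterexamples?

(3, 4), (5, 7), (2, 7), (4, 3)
Testing each pair:
(3, 4): LHS = 1/7, RHS = 7/12 → counterexample
(5, 7): LHS = 1/12, RHS = 12/35 → counterexample
(2, 7): LHS = 1/9, RHS = 9/14 → counterexample
(4, 3): LHS = 1/7, RHS = 7/12 → counterexample

That makes 4 counterexamples.

Answer: 4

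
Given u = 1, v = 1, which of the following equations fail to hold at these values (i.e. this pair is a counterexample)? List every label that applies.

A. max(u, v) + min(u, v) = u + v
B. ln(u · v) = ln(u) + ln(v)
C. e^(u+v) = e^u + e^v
C

Evaluating each claim at the given values:
A. LHS = 2, RHS = 2 → holds here (LHS = RHS)
B. LHS = 0, RHS = 0 → holds here (LHS = RHS)
C. LHS = e^2 ≈ 7.389, RHS = 2·e ≈ 5.437 → fails here (LHS ≠ RHS)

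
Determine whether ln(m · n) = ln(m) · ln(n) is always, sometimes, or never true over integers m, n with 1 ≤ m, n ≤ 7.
Sometimes true

It holds at (m, n) = (1, 1) (both sides equal 0), but fails at (m, n) = (3, 3) (LHS = ln(9) ≈ 2.197, RHS = ln(3)² ≈ 1.207).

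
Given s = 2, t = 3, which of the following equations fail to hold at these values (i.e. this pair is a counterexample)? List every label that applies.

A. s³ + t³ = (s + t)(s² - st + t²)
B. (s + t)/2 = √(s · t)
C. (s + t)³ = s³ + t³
Evaluating each claim at the given values:
A. LHS = 35, RHS = 35 → holds here (LHS = RHS)
B. LHS = 5/2, RHS = √(6) ≈ 2.449 → fails here (LHS ≠ RHS)
C. LHS = 125, RHS = 35 → fails here (LHS ≠ RHS)

Answer: B, C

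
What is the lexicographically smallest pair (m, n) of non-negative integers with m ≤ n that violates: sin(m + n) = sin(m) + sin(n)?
Substituting (1, 1) into the claim:
LHS = sin(1 + 1) = sin(2) ≈ 0.9093
RHS = sin(1) + sin(1) = 2·sin(1) ≈ 1.683

Since LHS ≠ RHS, this pair disproves the claim, and no lexicographically smaller pair (m ≤ n, non-negative integers) does.

For instance (3, 4) is also a counterexample (LHS = sin(7) ≈ 0.657, RHS = sin(4) + sin(3) ≈ -0.6157), but it's lexicographically larger.

Answer: (m, n) = (1, 1)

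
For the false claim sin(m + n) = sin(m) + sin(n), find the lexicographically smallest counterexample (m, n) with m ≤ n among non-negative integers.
At (0, 6): both sides equal sin(6) ≈ -0.2794, so it holds there.

Substituting (1, 1) into the claim:
LHS = sin(1 + 1) = sin(2) ≈ 0.9093
RHS = sin(1) + sin(1) = 2·sin(1) ≈ 1.683

Since LHS ≠ RHS, this pair disproves the claim, and no lexicographically smaller pair (m ≤ n, non-negative integers) does.

For instance (1, 3) is also a counterexample (LHS = sin(4) ≈ -0.7568, RHS = sin(3) + sin(1) ≈ 0.9826), but it's lexicographically larger.

Answer: (m, n) = (1, 1)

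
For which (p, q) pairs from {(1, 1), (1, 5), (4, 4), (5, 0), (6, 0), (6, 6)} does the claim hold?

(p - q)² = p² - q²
(1, 1), (4, 4), (5, 0), (6, 0), (6, 6)

Testing each pair:
(1, 1): LHS = 0, RHS = 0 → holds
(1, 5): LHS = 16, RHS = -24 → fails
(4, 4): LHS = 0, RHS = 0 → holds
(5, 0): LHS = 25, RHS = 25 → holds
(6, 0): LHS = 36, RHS = 36 → holds
(6, 6): LHS = 0, RHS = 0 → holds

5 of 6 pairs satisfy the claim.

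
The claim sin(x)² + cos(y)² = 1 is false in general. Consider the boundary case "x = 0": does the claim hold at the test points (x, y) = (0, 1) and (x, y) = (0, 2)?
At (0, 1): LHS = cos(1)² ≈ 0.2919 ≠ RHS = 1
At (0, 2): LHS = cos(2)² ≈ 0.1732 ≠ RHS = 1

Answer: No, fails at both test points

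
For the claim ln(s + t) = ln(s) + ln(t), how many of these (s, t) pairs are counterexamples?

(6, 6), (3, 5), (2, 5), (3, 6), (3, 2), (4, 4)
6

Testing each pair:
(6, 6): LHS = ln(12) ≈ 2.485, RHS = 2·ln(6) ≈ 3.584 → counterexample
(3, 5): LHS = ln(8) ≈ 2.079, RHS = ln(3) + ln(5) ≈ 2.708 → counterexample
(2, 5): LHS = ln(7) ≈ 1.946, RHS = ln(2) + ln(5) ≈ 2.303 → counterexample
(3, 6): LHS = ln(9) ≈ 2.197, RHS = ln(3) + ln(6) ≈ 2.89 → counterexample
(3, 2): LHS = ln(5) ≈ 1.609, RHS = ln(2) + ln(3) ≈ 1.792 → counterexample
(4, 4): LHS = ln(8) ≈ 2.079, RHS = 2·ln(4) ≈ 2.773 → counterexample

That makes 6 counterexamples.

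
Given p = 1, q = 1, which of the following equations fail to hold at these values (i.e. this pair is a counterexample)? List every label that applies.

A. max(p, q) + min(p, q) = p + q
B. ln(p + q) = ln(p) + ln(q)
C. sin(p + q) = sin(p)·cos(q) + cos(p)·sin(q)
Evaluating each claim at the given values:
A. LHS = 2, RHS = 2 → holds here (LHS = RHS)
B. LHS = ln(2) ≈ 0.6931, RHS = 0 → fails here (LHS ≠ RHS)
C. LHS = sin(2) ≈ 0.9093, RHS = 2·sin(1)·cos(1) ≈ 0.9093 → holds here (LHS = RHS)

Answer: B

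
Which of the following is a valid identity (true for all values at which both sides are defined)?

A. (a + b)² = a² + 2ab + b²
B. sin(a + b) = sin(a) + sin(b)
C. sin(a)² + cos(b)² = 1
A

A: holds — e.g. at (2, 2), both sides equal 16.
B: fails at (1, 4) — LHS = sin(5) ≈ -0.9589, RHS = sin(4) + sin(1) ≈ 0.08467.
C: fails at (1, 4) — LHS = cos(4)² + sin(1)² ≈ 1.135, RHS = 1.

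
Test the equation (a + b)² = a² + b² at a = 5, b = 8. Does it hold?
Fails

Substituting a = 5, b = 8:

LHS = (5 + 8)² = 169
RHS = 5² + 8² = 89

LHS ≠ RHS, so the equation does not hold at this point.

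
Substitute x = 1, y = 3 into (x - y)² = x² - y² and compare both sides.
LHS = (1 - 3)² = 4
RHS = 1² - 3² = -8

LHS ≠ RHS, so the equation does not hold here.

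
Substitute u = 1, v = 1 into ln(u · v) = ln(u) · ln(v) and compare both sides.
LHS = ln(1 · 1) = 0
RHS = ln(1) · ln(1) = 0

LHS = RHS: the two sides agree.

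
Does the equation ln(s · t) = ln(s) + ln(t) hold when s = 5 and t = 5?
Substituting s = 5, t = 5:

LHS = ln(5 · 5) = ln(25) ≈ 3.219
RHS = ln(5) + ln(5) = 2·ln(5) ≈ 3.219

LHS = RHS, so the equation holds at this point.

Answer: Holds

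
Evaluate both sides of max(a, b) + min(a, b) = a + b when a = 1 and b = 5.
LHS = max(1, 5) + min(1, 5) = 6
RHS = 1 + 5 = 6

LHS = RHS: the two sides agree.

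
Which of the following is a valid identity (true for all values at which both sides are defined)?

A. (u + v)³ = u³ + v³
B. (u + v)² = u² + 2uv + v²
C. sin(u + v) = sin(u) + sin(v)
A: fails at (2, 4) — LHS = 216, RHS = 72.
B: holds — e.g. at (4, 5), both sides equal 81.
C: fails at (1, 5) — LHS = sin(6) ≈ -0.2794, RHS = sin(5) + sin(1) ≈ -0.1175.

Answer: B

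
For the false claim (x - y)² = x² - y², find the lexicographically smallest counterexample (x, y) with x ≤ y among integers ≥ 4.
(x, y) = (4, 5)

Substituting (4, 5) into the claim:
LHS = (4 - 5)² = 1
RHS = 4² - 5² = -9

Since LHS ≠ RHS, this pair disproves the claim, and no lexicographically smaller pair (x ≤ y, integers ≥ 4) does.

For instance (10, 11) is also a counterexample (LHS = 1, RHS = -21), but it's lexicographically larger.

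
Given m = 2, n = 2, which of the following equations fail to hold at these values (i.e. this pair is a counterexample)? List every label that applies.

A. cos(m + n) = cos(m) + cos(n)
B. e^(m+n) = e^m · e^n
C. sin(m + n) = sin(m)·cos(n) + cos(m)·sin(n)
Evaluating each claim at the given values:
A. LHS = cos(4) ≈ -0.6536, RHS = 2·cos(2) ≈ -0.8323 → fails here (LHS ≠ RHS)
B. LHS = e^4 ≈ 54.6, RHS = e^4 ≈ 54.6 → holds here (LHS = RHS)
C. LHS = sin(4) ≈ -0.7568, RHS = 2·sin(2)·cos(2) ≈ -0.7568 → holds here (LHS = RHS)

Answer: A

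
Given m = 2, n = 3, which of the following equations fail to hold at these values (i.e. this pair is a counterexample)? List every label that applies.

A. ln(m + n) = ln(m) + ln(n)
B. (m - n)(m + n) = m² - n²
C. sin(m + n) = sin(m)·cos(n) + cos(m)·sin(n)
Evaluating each claim at the given values:
A. LHS = ln(5) ≈ 1.609, RHS = ln(2) + ln(3) ≈ 1.792 → fails here (LHS ≠ RHS)
B. LHS = -5, RHS = -5 → holds here (LHS = RHS)
C. LHS = sin(5) ≈ -0.9589, RHS = sin(2)·cos(3) + sin(3)·cos(2) ≈ -0.9589 → holds here (LHS = RHS)

Answer: A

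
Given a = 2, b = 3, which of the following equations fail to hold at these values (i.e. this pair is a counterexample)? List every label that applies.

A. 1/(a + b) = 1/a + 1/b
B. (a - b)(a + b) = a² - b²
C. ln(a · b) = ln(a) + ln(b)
Evaluating each claim at the given values:
A. LHS = 1/5, RHS = 5/6 → fails here (LHS ≠ RHS)
B. LHS = -5, RHS = -5 → holds here (LHS = RHS)
C. LHS = ln(6) ≈ 1.792, RHS = ln(2) + ln(3) ≈ 1.792 → holds here (LHS = RHS)

Answer: A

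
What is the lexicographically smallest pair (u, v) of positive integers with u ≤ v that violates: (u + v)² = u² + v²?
(u, v) = (1, 1)

Substituting (1, 1) into the claim:
LHS = (1 + 1)² = 4
RHS = 1² + 1² = 2

Since LHS ≠ RHS, this pair disproves the claim, and no lexicographically smaller pair (u ≤ v, positive integers) does.

For instance (3, 7) is also a counterexample (LHS = 100, RHS = 58), but it's lexicographically larger.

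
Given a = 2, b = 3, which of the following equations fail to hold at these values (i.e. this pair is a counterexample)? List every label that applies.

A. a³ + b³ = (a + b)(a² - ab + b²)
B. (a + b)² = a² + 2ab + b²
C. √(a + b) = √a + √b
C

Evaluating each claim at the given values:
A. LHS = 35, RHS = 35 → holds here (LHS = RHS)
B. LHS = 25, RHS = 25 → holds here (LHS = RHS)
C. LHS = √(5) ≈ 2.236, RHS = √(2) + √(3) ≈ 3.146 → fails here (LHS ≠ RHS)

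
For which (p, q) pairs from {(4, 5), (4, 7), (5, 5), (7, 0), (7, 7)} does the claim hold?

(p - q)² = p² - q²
Testing each pair:
(4, 5): LHS = 1, RHS = -9 → fails
(4, 7): LHS = 9, RHS = -33 → fails
(5, 5): LHS = 0, RHS = 0 → holds
(7, 0): LHS = 49, RHS = 49 → holds
(7, 7): LHS = 0, RHS = 0 → holds

3 of 5 pairs satisfy the claim.

Answer: (5, 5), (7, 0), (7, 7)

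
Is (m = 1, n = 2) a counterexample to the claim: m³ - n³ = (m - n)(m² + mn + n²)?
No

Substituting m = 1, n = 2:
LHS = 1³ - 2³ = -7
RHS = (1 - 2)(1² + 1·2 + 2²) = -7

The sides agree, so this pair does not disprove the claim.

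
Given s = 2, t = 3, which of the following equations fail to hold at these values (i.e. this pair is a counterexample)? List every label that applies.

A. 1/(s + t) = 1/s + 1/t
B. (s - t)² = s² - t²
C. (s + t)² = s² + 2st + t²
A, B

Evaluating each claim at the given values:
A. LHS = 1/5, RHS = 5/6 → fails here (LHS ≠ RHS)
B. LHS = 1, RHS = -5 → fails here (LHS ≠ RHS)
C. LHS = 25, RHS = 25 → holds here (LHS = RHS)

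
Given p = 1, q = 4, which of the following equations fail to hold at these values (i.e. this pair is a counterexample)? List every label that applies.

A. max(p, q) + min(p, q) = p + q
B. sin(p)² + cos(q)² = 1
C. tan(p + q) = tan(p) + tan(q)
Evaluating each claim at the given values:
A. LHS = 5, RHS = 5 → holds here (LHS = RHS)
B. LHS = cos(4)² + sin(1)² ≈ 1.135, RHS = 1 → fails here (LHS ≠ RHS)
C. LHS = tan(5) ≈ -3.381, RHS = tan(4) + tan(1) ≈ 2.715 → fails here (LHS ≠ RHS)

Answer: B, C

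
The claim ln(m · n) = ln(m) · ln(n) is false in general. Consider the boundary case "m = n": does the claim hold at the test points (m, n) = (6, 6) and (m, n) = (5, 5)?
At (6, 6): LHS = ln(36) ≈ 3.584 ≠ RHS = ln(6)² ≈ 3.21
At (5, 5): LHS = ln(25) ≈ 3.219 ≠ RHS = ln(5)² ≈ 2.59

Answer: No, fails at both test points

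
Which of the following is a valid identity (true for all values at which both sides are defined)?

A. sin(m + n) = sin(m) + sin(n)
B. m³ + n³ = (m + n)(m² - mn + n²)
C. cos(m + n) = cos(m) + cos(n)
A: fails at (4, 4) — LHS = sin(8) ≈ 0.9894, RHS = 2·sin(4) ≈ -1.514.
B: holds — e.g. at (1, 4), both sides equal 65.
C: fails at (4, 6) — LHS = cos(10) ≈ -0.8391, RHS = cos(4) + cos(6) ≈ 0.3065.

Answer: B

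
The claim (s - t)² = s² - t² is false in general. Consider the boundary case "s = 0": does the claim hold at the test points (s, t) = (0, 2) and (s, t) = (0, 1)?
At (0, 2): LHS = 4 ≠ RHS = -4
At (0, 1): LHS = 1 ≠ RHS = -1

Answer: No, fails at both test points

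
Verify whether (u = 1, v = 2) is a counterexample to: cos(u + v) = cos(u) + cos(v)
Yes

Substituting u = 1, v = 2:
LHS = cos(1 + 2) = cos(3) ≈ -0.99
RHS = cos(1) + cos(2) ≈ 0.1242

Since LHS ≠ RHS, this pair disproves the claim.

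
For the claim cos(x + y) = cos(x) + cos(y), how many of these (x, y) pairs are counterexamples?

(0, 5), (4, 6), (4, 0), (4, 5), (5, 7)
5

Testing each pair:
(0, 5): LHS = cos(5) ≈ 0.2837, RHS = cos(5) + 1 ≈ 1.284 → counterexample
(4, 6): LHS = cos(10) ≈ -0.8391, RHS = cos(4) + cos(6) ≈ 0.3065 → counterexample
(4, 0): LHS = cos(4) ≈ -0.6536, RHS = cos(4) + 1 ≈ 0.3464 → counterexample
(4, 5): LHS = cos(9) ≈ -0.9111, RHS = cos(4) + cos(5) ≈ -0.37 → counterexample
(5, 7): LHS = cos(12) ≈ 0.8439, RHS = cos(5) + cos(7) ≈ 1.038 → counterexample

That makes 5 counterexamples.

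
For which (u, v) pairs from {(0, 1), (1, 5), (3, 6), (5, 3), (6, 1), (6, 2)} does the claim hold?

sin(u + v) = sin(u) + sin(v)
(0, 1)

Testing each pair:
(0, 1): LHS = sin(1) ≈ 0.8415, RHS = sin(1) ≈ 0.8415 → holds
(1, 5): LHS = sin(6) ≈ -0.2794, RHS = sin(5) + sin(1) ≈ -0.1175 → fails
(3, 6): LHS = sin(9) ≈ 0.4121, RHS = sin(6) + sin(3) ≈ -0.1383 → fails
(5, 3): LHS = sin(8) ≈ 0.9894, RHS = sin(5) + sin(3) ≈ -0.8178 → fails
(6, 1): LHS = sin(7) ≈ 0.657, RHS = sin(6) + sin(1) ≈ 0.5621 → fails
(6, 2): LHS = sin(8) ≈ 0.9894, RHS = sin(6) + sin(2) ≈ 0.6299 → fails

1 of 6 pairs satisfies the claim.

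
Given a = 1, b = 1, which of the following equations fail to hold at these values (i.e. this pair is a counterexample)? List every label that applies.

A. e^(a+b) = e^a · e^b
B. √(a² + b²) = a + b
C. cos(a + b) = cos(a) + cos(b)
Evaluating each claim at the given values:
A. LHS = e^2 ≈ 7.389, RHS = e^2 ≈ 7.389 → holds here (LHS = RHS)
B. LHS = √(2) ≈ 1.414, RHS = 2 → fails here (LHS ≠ RHS)
C. LHS = cos(2) ≈ -0.4161, RHS = 2·cos(1) ≈ 1.081 → fails here (LHS ≠ RHS)

Answer: B, C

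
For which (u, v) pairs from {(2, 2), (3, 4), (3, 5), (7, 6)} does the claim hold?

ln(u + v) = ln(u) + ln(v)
Testing each pair:
(2, 2): LHS = ln(4) ≈ 1.386, RHS = 2·ln(2) ≈ 1.386 → holds
(3, 4): LHS = ln(7) ≈ 1.946, RHS = ln(3) + ln(4) ≈ 2.485 → fails
(3, 5): LHS = ln(8) ≈ 2.079, RHS = ln(3) + ln(5) ≈ 2.708 → fails
(7, 6): LHS = ln(13) ≈ 2.565, RHS = ln(6) + ln(7) ≈ 3.738 → fails

1 of 4 pairs satisfies the claim.

Answer: (2, 2)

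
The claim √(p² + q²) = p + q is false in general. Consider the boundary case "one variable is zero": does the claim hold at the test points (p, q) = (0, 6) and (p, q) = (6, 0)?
Yes, holds at both test points

At (0, 6): LHS = 6, RHS = 6 → equal
At (6, 0): LHS = 6, RHS = 6 → equal

So the claim does hold at both of these boundary points, even though it is not an identity.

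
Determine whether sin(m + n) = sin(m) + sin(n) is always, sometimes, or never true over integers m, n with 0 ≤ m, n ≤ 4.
It holds at (m, n) = (0, 0) (both sides equal 0), but fails at (m, n) = (3, 4) (LHS = sin(7) ≈ 0.657, RHS = sin(4) + sin(3) ≈ -0.6157).

Answer: Sometimes true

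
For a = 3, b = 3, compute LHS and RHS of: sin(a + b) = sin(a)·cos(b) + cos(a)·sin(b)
LHS = sin(3 + 3) = sin(6) ≈ -0.2794
RHS = sin(3)·cos(3) + cos(3)·sin(3) = 2·sin(3)·cos(3) ≈ -0.2794

LHS = RHS: the two sides agree.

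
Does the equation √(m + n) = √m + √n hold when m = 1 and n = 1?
Fails

Substituting m = 1, n = 1:

LHS = √(1 + 1) = √(2) ≈ 1.414
RHS = √1 + √1 = 2

LHS ≠ RHS, so the equation does not hold at this point.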